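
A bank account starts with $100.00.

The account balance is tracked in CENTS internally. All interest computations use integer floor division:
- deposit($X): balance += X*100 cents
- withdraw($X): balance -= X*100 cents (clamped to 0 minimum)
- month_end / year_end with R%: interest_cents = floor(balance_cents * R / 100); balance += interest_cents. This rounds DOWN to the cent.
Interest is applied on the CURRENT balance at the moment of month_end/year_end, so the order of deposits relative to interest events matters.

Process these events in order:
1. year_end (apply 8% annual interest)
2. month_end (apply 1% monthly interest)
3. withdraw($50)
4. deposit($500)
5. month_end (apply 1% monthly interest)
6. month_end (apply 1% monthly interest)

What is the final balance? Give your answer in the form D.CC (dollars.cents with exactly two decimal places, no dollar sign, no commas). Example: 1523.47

After 1 (year_end (apply 8% annual interest)): balance=$108.00 total_interest=$8.00
After 2 (month_end (apply 1% monthly interest)): balance=$109.08 total_interest=$9.08
After 3 (withdraw($50)): balance=$59.08 total_interest=$9.08
After 4 (deposit($500)): balance=$559.08 total_interest=$9.08
After 5 (month_end (apply 1% monthly interest)): balance=$564.67 total_interest=$14.67
After 6 (month_end (apply 1% monthly interest)): balance=$570.31 total_interest=$20.31

Answer: 570.31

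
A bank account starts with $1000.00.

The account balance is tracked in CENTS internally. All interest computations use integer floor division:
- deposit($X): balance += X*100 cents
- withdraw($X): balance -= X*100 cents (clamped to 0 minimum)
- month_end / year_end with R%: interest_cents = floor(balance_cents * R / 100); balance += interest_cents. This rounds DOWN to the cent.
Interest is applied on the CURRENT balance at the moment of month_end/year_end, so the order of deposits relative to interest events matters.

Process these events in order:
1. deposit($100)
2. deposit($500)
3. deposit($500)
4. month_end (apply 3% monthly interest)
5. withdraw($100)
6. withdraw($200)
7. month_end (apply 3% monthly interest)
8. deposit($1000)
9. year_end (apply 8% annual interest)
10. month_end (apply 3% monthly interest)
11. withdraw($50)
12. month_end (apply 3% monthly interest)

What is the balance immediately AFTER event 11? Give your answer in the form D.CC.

Answer: 3196.97

Derivation:
After 1 (deposit($100)): balance=$1100.00 total_interest=$0.00
After 2 (deposit($500)): balance=$1600.00 total_interest=$0.00
After 3 (deposit($500)): balance=$2100.00 total_interest=$0.00
After 4 (month_end (apply 3% monthly interest)): balance=$2163.00 total_interest=$63.00
After 5 (withdraw($100)): balance=$2063.00 total_interest=$63.00
After 6 (withdraw($200)): balance=$1863.00 total_interest=$63.00
After 7 (month_end (apply 3% monthly interest)): balance=$1918.89 total_interest=$118.89
After 8 (deposit($1000)): balance=$2918.89 total_interest=$118.89
After 9 (year_end (apply 8% annual interest)): balance=$3152.40 total_interest=$352.40
After 10 (month_end (apply 3% monthly interest)): balance=$3246.97 total_interest=$446.97
After 11 (withdraw($50)): balance=$3196.97 total_interest=$446.97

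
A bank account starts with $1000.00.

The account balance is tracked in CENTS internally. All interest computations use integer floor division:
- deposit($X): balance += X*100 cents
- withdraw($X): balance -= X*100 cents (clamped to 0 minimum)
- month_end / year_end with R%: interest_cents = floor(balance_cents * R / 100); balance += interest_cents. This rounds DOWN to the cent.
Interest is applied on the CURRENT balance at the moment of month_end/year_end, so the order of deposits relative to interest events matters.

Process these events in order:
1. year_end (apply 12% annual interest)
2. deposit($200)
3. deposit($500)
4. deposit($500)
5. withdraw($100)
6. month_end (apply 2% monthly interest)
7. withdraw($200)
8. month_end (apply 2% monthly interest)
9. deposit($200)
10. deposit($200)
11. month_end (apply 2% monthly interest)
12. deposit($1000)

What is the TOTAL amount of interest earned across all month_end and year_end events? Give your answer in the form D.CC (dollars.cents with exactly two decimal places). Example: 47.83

After 1 (year_end (apply 12% annual interest)): balance=$1120.00 total_interest=$120.00
After 2 (deposit($200)): balance=$1320.00 total_interest=$120.00
After 3 (deposit($500)): balance=$1820.00 total_interest=$120.00
After 4 (deposit($500)): balance=$2320.00 total_interest=$120.00
After 5 (withdraw($100)): balance=$2220.00 total_interest=$120.00
After 6 (month_end (apply 2% monthly interest)): balance=$2264.40 total_interest=$164.40
After 7 (withdraw($200)): balance=$2064.40 total_interest=$164.40
After 8 (month_end (apply 2% monthly interest)): balance=$2105.68 total_interest=$205.68
After 9 (deposit($200)): balance=$2305.68 total_interest=$205.68
After 10 (deposit($200)): balance=$2505.68 total_interest=$205.68
After 11 (month_end (apply 2% monthly interest)): balance=$2555.79 total_interest=$255.79
After 12 (deposit($1000)): balance=$3555.79 total_interest=$255.79

Answer: 255.79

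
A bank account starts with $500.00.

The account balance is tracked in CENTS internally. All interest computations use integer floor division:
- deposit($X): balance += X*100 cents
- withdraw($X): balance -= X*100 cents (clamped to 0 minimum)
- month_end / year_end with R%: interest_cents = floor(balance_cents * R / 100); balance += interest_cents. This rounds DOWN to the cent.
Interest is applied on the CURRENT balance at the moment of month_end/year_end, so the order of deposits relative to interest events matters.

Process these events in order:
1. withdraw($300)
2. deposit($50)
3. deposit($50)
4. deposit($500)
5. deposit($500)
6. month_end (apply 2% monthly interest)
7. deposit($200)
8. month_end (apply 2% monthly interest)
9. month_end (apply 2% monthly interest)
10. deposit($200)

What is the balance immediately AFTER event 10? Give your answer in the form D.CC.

After 1 (withdraw($300)): balance=$200.00 total_interest=$0.00
After 2 (deposit($50)): balance=$250.00 total_interest=$0.00
After 3 (deposit($50)): balance=$300.00 total_interest=$0.00
After 4 (deposit($500)): balance=$800.00 total_interest=$0.00
After 5 (deposit($500)): balance=$1300.00 total_interest=$0.00
After 6 (month_end (apply 2% monthly interest)): balance=$1326.00 total_interest=$26.00
After 7 (deposit($200)): balance=$1526.00 total_interest=$26.00
After 8 (month_end (apply 2% monthly interest)): balance=$1556.52 total_interest=$56.52
After 9 (month_end (apply 2% monthly interest)): balance=$1587.65 total_interest=$87.65
After 10 (deposit($200)): balance=$1787.65 total_interest=$87.65

Answer: 1787.65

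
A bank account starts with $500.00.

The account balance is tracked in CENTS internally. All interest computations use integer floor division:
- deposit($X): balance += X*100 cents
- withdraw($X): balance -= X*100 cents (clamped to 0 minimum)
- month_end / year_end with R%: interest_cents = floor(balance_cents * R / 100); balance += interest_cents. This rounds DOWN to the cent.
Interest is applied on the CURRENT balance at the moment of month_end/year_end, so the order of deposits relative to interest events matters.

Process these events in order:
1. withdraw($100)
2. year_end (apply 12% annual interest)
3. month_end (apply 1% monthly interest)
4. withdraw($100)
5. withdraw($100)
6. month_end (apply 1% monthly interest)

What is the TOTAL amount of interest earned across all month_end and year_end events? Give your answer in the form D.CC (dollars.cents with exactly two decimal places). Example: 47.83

After 1 (withdraw($100)): balance=$400.00 total_interest=$0.00
After 2 (year_end (apply 12% annual interest)): balance=$448.00 total_interest=$48.00
After 3 (month_end (apply 1% monthly interest)): balance=$452.48 total_interest=$52.48
After 4 (withdraw($100)): balance=$352.48 total_interest=$52.48
After 5 (withdraw($100)): balance=$252.48 total_interest=$52.48
After 6 (month_end (apply 1% monthly interest)): balance=$255.00 total_interest=$55.00

Answer: 55.00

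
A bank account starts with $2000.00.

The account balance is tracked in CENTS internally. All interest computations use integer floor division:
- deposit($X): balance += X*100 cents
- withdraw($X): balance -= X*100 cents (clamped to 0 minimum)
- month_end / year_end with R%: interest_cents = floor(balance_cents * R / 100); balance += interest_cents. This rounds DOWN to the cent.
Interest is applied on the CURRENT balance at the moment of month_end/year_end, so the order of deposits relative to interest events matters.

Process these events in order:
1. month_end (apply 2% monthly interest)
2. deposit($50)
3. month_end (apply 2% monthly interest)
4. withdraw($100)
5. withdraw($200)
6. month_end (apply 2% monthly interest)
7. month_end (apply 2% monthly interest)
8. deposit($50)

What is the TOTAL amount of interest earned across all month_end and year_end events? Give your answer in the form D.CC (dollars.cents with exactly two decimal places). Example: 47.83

Answer: 155.79

Derivation:
After 1 (month_end (apply 2% monthly interest)): balance=$2040.00 total_interest=$40.00
After 2 (deposit($50)): balance=$2090.00 total_interest=$40.00
After 3 (month_end (apply 2% monthly interest)): balance=$2131.80 total_interest=$81.80
After 4 (withdraw($100)): balance=$2031.80 total_interest=$81.80
After 5 (withdraw($200)): balance=$1831.80 total_interest=$81.80
After 6 (month_end (apply 2% monthly interest)): balance=$1868.43 total_interest=$118.43
After 7 (month_end (apply 2% monthly interest)): balance=$1905.79 total_interest=$155.79
After 8 (deposit($50)): balance=$1955.79 total_interest=$155.79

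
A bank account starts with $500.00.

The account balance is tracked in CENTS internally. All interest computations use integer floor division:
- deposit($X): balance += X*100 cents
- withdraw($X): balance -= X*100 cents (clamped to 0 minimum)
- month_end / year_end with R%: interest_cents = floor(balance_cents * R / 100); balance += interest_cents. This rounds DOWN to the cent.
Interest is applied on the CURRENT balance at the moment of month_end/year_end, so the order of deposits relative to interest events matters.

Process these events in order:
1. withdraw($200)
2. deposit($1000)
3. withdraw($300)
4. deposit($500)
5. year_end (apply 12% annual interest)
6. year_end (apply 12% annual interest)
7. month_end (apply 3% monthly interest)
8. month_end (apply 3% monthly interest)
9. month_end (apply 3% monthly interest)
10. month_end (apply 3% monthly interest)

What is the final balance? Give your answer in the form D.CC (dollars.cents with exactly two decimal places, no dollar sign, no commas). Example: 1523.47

After 1 (withdraw($200)): balance=$300.00 total_interest=$0.00
After 2 (deposit($1000)): balance=$1300.00 total_interest=$0.00
After 3 (withdraw($300)): balance=$1000.00 total_interest=$0.00
After 4 (deposit($500)): balance=$1500.00 total_interest=$0.00
After 5 (year_end (apply 12% annual interest)): balance=$1680.00 total_interest=$180.00
After 6 (year_end (apply 12% annual interest)): balance=$1881.60 total_interest=$381.60
After 7 (month_end (apply 3% monthly interest)): balance=$1938.04 total_interest=$438.04
After 8 (month_end (apply 3% monthly interest)): balance=$1996.18 total_interest=$496.18
After 9 (month_end (apply 3% monthly interest)): balance=$2056.06 total_interest=$556.06
After 10 (month_end (apply 3% monthly interest)): balance=$2117.74 total_interest=$617.74

Answer: 2117.74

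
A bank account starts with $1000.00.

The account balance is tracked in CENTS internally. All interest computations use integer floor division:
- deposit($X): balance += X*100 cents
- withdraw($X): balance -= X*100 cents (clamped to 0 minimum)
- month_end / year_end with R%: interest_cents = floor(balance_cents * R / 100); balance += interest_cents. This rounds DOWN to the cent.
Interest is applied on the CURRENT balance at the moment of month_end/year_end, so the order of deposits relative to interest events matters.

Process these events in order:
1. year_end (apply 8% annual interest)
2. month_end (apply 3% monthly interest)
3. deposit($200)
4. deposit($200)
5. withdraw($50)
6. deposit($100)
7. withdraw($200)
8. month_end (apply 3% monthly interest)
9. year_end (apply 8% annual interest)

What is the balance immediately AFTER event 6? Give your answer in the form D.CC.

Answer: 1562.40

Derivation:
After 1 (year_end (apply 8% annual interest)): balance=$1080.00 total_interest=$80.00
After 2 (month_end (apply 3% monthly interest)): balance=$1112.40 total_interest=$112.40
After 3 (deposit($200)): balance=$1312.40 total_interest=$112.40
After 4 (deposit($200)): balance=$1512.40 total_interest=$112.40
After 5 (withdraw($50)): balance=$1462.40 total_interest=$112.40
After 6 (deposit($100)): balance=$1562.40 total_interest=$112.40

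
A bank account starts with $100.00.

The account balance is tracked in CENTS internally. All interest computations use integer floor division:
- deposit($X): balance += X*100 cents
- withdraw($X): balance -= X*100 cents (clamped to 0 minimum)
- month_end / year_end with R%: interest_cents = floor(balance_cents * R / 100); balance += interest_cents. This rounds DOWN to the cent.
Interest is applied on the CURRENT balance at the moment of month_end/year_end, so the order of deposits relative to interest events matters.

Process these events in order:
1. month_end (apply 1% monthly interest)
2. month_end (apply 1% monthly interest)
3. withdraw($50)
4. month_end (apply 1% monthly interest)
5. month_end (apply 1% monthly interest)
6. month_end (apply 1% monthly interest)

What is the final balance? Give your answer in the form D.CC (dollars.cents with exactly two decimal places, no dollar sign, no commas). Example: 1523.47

Answer: 53.58

Derivation:
After 1 (month_end (apply 1% monthly interest)): balance=$101.00 total_interest=$1.00
After 2 (month_end (apply 1% monthly interest)): balance=$102.01 total_interest=$2.01
After 3 (withdraw($50)): balance=$52.01 total_interest=$2.01
After 4 (month_end (apply 1% monthly interest)): balance=$52.53 total_interest=$2.53
After 5 (month_end (apply 1% monthly interest)): balance=$53.05 total_interest=$3.05
After 6 (month_end (apply 1% monthly interest)): balance=$53.58 total_interest=$3.58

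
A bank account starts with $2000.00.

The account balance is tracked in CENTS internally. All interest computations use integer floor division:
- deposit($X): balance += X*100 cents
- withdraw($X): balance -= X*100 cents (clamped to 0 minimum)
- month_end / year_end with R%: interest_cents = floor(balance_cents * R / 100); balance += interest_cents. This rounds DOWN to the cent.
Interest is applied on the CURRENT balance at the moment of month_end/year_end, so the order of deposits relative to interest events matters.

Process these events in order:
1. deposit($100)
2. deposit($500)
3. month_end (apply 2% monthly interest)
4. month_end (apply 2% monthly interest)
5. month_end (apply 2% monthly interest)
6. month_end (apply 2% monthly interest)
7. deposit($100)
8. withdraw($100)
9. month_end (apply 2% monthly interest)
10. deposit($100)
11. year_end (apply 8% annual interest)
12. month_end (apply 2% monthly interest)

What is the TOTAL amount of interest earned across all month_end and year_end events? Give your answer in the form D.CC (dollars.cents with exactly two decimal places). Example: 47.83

Answer: 572.40

Derivation:
After 1 (deposit($100)): balance=$2100.00 total_interest=$0.00
After 2 (deposit($500)): balance=$2600.00 total_interest=$0.00
After 3 (month_end (apply 2% monthly interest)): balance=$2652.00 total_interest=$52.00
After 4 (month_end (apply 2% monthly interest)): balance=$2705.04 total_interest=$105.04
After 5 (month_end (apply 2% monthly interest)): balance=$2759.14 total_interest=$159.14
After 6 (month_end (apply 2% monthly interest)): balance=$2814.32 total_interest=$214.32
After 7 (deposit($100)): balance=$2914.32 total_interest=$214.32
After 8 (withdraw($100)): balance=$2814.32 total_interest=$214.32
After 9 (month_end (apply 2% monthly interest)): balance=$2870.60 total_interest=$270.60
After 10 (deposit($100)): balance=$2970.60 total_interest=$270.60
After 11 (year_end (apply 8% annual interest)): balance=$3208.24 total_interest=$508.24
After 12 (month_end (apply 2% monthly interest)): balance=$3272.40 total_interest=$572.40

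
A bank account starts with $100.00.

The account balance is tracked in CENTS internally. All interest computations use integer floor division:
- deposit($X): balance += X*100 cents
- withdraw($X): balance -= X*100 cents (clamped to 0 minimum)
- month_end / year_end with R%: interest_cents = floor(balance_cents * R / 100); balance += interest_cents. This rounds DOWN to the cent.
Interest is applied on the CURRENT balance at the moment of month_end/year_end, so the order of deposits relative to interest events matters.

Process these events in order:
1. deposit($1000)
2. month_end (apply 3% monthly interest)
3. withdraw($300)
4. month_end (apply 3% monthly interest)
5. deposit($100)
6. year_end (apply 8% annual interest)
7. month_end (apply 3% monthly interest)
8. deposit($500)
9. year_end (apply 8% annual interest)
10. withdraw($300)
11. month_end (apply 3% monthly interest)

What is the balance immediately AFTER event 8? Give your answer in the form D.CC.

Answer: 1565.65

Derivation:
After 1 (deposit($1000)): balance=$1100.00 total_interest=$0.00
After 2 (month_end (apply 3% monthly interest)): balance=$1133.00 total_interest=$33.00
After 3 (withdraw($300)): balance=$833.00 total_interest=$33.00
After 4 (month_end (apply 3% monthly interest)): balance=$857.99 total_interest=$57.99
After 5 (deposit($100)): balance=$957.99 total_interest=$57.99
After 6 (year_end (apply 8% annual interest)): balance=$1034.62 total_interest=$134.62
After 7 (month_end (apply 3% monthly interest)): balance=$1065.65 total_interest=$165.65
After 8 (deposit($500)): balance=$1565.65 total_interest=$165.65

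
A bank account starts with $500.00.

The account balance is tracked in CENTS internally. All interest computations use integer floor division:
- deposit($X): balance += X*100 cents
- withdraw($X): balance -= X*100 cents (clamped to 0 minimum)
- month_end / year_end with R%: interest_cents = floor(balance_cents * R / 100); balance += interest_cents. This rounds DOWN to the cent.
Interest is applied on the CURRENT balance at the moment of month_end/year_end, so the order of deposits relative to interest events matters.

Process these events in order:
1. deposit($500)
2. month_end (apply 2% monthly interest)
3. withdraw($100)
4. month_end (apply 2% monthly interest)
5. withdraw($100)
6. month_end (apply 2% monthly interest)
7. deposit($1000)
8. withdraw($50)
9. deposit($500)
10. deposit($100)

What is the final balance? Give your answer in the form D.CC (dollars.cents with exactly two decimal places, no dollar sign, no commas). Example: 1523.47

Answer: 2405.16

Derivation:
After 1 (deposit($500)): balance=$1000.00 total_interest=$0.00
After 2 (month_end (apply 2% monthly interest)): balance=$1020.00 total_interest=$20.00
After 3 (withdraw($100)): balance=$920.00 total_interest=$20.00
After 4 (month_end (apply 2% monthly interest)): balance=$938.40 total_interest=$38.40
After 5 (withdraw($100)): balance=$838.40 total_interest=$38.40
After 6 (month_end (apply 2% monthly interest)): balance=$855.16 total_interest=$55.16
After 7 (deposit($1000)): balance=$1855.16 total_interest=$55.16
After 8 (withdraw($50)): balance=$1805.16 total_interest=$55.16
After 9 (deposit($500)): balance=$2305.16 total_interest=$55.16
After 10 (deposit($100)): balance=$2405.16 total_interest=$55.16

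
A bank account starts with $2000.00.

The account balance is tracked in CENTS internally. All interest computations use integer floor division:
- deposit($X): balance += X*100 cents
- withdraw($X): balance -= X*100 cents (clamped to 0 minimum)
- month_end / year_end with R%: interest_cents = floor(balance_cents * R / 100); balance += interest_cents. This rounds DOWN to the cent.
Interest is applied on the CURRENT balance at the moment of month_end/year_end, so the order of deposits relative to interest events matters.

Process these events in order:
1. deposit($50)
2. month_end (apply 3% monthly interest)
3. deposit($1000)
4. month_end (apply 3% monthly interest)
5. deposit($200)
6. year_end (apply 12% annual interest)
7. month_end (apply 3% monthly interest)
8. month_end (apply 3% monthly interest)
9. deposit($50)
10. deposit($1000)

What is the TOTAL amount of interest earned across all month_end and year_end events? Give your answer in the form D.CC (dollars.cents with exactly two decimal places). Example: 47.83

Answer: 795.65

Derivation:
After 1 (deposit($50)): balance=$2050.00 total_interest=$0.00
After 2 (month_end (apply 3% monthly interest)): balance=$2111.50 total_interest=$61.50
After 3 (deposit($1000)): balance=$3111.50 total_interest=$61.50
After 4 (month_end (apply 3% monthly interest)): balance=$3204.84 total_interest=$154.84
After 5 (deposit($200)): balance=$3404.84 total_interest=$154.84
After 6 (year_end (apply 12% annual interest)): balance=$3813.42 total_interest=$563.42
After 7 (month_end (apply 3% monthly interest)): balance=$3927.82 total_interest=$677.82
After 8 (month_end (apply 3% monthly interest)): balance=$4045.65 total_interest=$795.65
After 9 (deposit($50)): balance=$4095.65 total_interest=$795.65
After 10 (deposit($1000)): balance=$5095.65 total_interest=$795.65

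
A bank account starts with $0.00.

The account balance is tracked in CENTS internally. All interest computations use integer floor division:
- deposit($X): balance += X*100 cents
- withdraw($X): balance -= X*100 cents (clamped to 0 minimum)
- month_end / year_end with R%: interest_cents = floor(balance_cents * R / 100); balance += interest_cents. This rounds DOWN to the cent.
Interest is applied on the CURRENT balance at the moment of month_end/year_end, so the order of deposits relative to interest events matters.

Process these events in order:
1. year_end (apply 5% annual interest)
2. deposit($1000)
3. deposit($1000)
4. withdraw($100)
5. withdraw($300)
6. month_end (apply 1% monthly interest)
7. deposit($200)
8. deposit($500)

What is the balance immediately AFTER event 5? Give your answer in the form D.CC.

After 1 (year_end (apply 5% annual interest)): balance=$0.00 total_interest=$0.00
After 2 (deposit($1000)): balance=$1000.00 total_interest=$0.00
After 3 (deposit($1000)): balance=$2000.00 total_interest=$0.00
After 4 (withdraw($100)): balance=$1900.00 total_interest=$0.00
After 5 (withdraw($300)): balance=$1600.00 total_interest=$0.00

Answer: 1600.00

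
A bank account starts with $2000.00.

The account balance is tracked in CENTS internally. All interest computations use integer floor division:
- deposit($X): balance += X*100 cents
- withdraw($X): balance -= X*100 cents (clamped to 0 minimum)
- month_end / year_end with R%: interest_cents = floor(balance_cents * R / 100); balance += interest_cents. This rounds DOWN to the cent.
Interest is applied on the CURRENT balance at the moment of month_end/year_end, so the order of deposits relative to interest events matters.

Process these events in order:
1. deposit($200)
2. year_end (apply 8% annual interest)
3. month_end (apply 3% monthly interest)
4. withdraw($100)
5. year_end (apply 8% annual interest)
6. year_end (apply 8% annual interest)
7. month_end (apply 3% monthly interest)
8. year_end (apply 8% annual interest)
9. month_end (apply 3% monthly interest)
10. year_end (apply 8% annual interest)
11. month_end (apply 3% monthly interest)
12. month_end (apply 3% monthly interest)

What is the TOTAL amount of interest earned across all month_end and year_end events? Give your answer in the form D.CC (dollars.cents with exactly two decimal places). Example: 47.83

After 1 (deposit($200)): balance=$2200.00 total_interest=$0.00
After 2 (year_end (apply 8% annual interest)): balance=$2376.00 total_interest=$176.00
After 3 (month_end (apply 3% monthly interest)): balance=$2447.28 total_interest=$247.28
After 4 (withdraw($100)): balance=$2347.28 total_interest=$247.28
After 5 (year_end (apply 8% annual interest)): balance=$2535.06 total_interest=$435.06
After 6 (year_end (apply 8% annual interest)): balance=$2737.86 total_interest=$637.86
After 7 (month_end (apply 3% monthly interest)): balance=$2819.99 total_interest=$719.99
After 8 (year_end (apply 8% annual interest)): balance=$3045.58 total_interest=$945.58
After 9 (month_end (apply 3% monthly interest)): balance=$3136.94 total_interest=$1036.94
After 10 (year_end (apply 8% annual interest)): balance=$3387.89 total_interest=$1287.89
After 11 (month_end (apply 3% monthly interest)): balance=$3489.52 total_interest=$1389.52
After 12 (month_end (apply 3% monthly interest)): balance=$3594.20 total_interest=$1494.20

Answer: 1494.20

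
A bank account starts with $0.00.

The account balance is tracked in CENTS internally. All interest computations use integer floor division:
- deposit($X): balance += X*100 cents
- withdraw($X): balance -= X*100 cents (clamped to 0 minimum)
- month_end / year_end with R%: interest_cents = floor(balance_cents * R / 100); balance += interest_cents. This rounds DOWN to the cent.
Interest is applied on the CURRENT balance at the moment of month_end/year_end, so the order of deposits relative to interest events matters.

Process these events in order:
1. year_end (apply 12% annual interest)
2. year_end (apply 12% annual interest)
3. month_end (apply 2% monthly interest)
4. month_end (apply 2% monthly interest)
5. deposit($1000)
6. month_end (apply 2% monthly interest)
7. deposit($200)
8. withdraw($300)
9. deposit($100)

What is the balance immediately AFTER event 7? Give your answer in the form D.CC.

Answer: 1220.00

Derivation:
After 1 (year_end (apply 12% annual interest)): balance=$0.00 total_interest=$0.00
After 2 (year_end (apply 12% annual interest)): balance=$0.00 total_interest=$0.00
After 3 (month_end (apply 2% monthly interest)): balance=$0.00 total_interest=$0.00
After 4 (month_end (apply 2% monthly interest)): balance=$0.00 total_interest=$0.00
After 5 (deposit($1000)): balance=$1000.00 total_interest=$0.00
After 6 (month_end (apply 2% monthly interest)): balance=$1020.00 total_interest=$20.00
After 7 (deposit($200)): balance=$1220.00 total_interest=$20.00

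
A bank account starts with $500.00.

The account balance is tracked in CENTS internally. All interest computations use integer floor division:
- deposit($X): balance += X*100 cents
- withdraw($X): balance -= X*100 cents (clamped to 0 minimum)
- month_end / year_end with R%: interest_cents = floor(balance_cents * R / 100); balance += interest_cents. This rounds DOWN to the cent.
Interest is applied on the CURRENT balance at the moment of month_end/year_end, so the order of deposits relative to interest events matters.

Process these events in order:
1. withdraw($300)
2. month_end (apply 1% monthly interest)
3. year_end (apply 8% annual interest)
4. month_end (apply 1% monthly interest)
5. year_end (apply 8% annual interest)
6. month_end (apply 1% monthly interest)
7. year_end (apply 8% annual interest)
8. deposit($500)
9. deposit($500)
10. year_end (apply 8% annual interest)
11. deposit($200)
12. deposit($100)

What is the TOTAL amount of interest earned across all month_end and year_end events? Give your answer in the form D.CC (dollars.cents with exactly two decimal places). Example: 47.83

After 1 (withdraw($300)): balance=$200.00 total_interest=$0.00
After 2 (month_end (apply 1% monthly interest)): balance=$202.00 total_interest=$2.00
After 3 (year_end (apply 8% annual interest)): balance=$218.16 total_interest=$18.16
After 4 (month_end (apply 1% monthly interest)): balance=$220.34 total_interest=$20.34
After 5 (year_end (apply 8% annual interest)): balance=$237.96 total_interest=$37.96
After 6 (month_end (apply 1% monthly interest)): balance=$240.33 total_interest=$40.33
After 7 (year_end (apply 8% annual interest)): balance=$259.55 total_interest=$59.55
After 8 (deposit($500)): balance=$759.55 total_interest=$59.55
After 9 (deposit($500)): balance=$1259.55 total_interest=$59.55
After 10 (year_end (apply 8% annual interest)): balance=$1360.31 total_interest=$160.31
After 11 (deposit($200)): balance=$1560.31 total_interest=$160.31
After 12 (deposit($100)): balance=$1660.31 total_interest=$160.31

Answer: 160.31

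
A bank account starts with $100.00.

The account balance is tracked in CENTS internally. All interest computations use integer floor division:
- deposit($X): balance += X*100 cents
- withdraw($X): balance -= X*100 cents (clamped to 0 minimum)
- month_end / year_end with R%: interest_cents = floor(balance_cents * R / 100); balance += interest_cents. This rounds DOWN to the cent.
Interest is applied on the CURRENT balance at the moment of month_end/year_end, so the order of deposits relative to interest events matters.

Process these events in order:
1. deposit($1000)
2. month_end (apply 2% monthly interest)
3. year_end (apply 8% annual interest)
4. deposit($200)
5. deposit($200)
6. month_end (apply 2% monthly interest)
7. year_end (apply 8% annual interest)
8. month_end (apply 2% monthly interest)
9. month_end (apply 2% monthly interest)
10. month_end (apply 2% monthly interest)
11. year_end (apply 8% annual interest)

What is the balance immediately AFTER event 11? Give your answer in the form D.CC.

After 1 (deposit($1000)): balance=$1100.00 total_interest=$0.00
After 2 (month_end (apply 2% monthly interest)): balance=$1122.00 total_interest=$22.00
After 3 (year_end (apply 8% annual interest)): balance=$1211.76 total_interest=$111.76
After 4 (deposit($200)): balance=$1411.76 total_interest=$111.76
After 5 (deposit($200)): balance=$1611.76 total_interest=$111.76
After 6 (month_end (apply 2% monthly interest)): balance=$1643.99 total_interest=$143.99
After 7 (year_end (apply 8% annual interest)): balance=$1775.50 total_interest=$275.50
After 8 (month_end (apply 2% monthly interest)): balance=$1811.01 total_interest=$311.01
After 9 (month_end (apply 2% monthly interest)): balance=$1847.23 total_interest=$347.23
After 10 (month_end (apply 2% monthly interest)): balance=$1884.17 total_interest=$384.17
After 11 (year_end (apply 8% annual interest)): balance=$2034.90 total_interest=$534.90

Answer: 2034.90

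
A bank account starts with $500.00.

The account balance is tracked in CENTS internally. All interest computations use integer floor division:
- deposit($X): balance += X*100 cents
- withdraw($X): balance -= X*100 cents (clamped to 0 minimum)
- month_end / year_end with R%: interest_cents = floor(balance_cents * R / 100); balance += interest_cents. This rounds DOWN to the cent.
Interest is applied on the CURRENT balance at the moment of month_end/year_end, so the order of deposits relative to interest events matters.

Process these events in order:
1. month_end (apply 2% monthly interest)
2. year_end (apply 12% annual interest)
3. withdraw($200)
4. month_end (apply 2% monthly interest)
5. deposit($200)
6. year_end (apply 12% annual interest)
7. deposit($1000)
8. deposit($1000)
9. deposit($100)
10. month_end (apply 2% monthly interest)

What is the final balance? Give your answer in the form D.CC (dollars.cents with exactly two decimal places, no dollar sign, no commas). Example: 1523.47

After 1 (month_end (apply 2% monthly interest)): balance=$510.00 total_interest=$10.00
After 2 (year_end (apply 12% annual interest)): balance=$571.20 total_interest=$71.20
After 3 (withdraw($200)): balance=$371.20 total_interest=$71.20
After 4 (month_end (apply 2% monthly interest)): balance=$378.62 total_interest=$78.62
After 5 (deposit($200)): balance=$578.62 total_interest=$78.62
After 6 (year_end (apply 12% annual interest)): balance=$648.05 total_interest=$148.05
After 7 (deposit($1000)): balance=$1648.05 total_interest=$148.05
After 8 (deposit($1000)): balance=$2648.05 total_interest=$148.05
After 9 (deposit($100)): balance=$2748.05 total_interest=$148.05
After 10 (month_end (apply 2% monthly interest)): balance=$2803.01 total_interest=$203.01

Answer: 2803.01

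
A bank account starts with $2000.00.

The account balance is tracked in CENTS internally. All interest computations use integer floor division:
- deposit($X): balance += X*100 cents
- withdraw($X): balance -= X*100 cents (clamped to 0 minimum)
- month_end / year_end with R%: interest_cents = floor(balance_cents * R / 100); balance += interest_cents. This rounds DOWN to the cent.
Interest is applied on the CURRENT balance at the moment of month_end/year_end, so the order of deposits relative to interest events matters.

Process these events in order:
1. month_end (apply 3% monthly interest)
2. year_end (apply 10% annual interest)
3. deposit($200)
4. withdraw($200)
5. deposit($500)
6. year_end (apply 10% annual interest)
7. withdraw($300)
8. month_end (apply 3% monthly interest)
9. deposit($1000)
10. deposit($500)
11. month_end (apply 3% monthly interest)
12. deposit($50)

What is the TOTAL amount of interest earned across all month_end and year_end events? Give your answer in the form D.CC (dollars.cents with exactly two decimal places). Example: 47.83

Answer: 754.61

Derivation:
After 1 (month_end (apply 3% monthly interest)): balance=$2060.00 total_interest=$60.00
After 2 (year_end (apply 10% annual interest)): balance=$2266.00 total_interest=$266.00
After 3 (deposit($200)): balance=$2466.00 total_interest=$266.00
After 4 (withdraw($200)): balance=$2266.00 total_interest=$266.00
After 5 (deposit($500)): balance=$2766.00 total_interest=$266.00
After 6 (year_end (apply 10% annual interest)): balance=$3042.60 total_interest=$542.60
After 7 (withdraw($300)): balance=$2742.60 total_interest=$542.60
After 8 (month_end (apply 3% monthly interest)): balance=$2824.87 total_interest=$624.87
After 9 (deposit($1000)): balance=$3824.87 total_interest=$624.87
After 10 (deposit($500)): balance=$4324.87 total_interest=$624.87
After 11 (month_end (apply 3% monthly interest)): balance=$4454.61 total_interest=$754.61
After 12 (deposit($50)): balance=$4504.61 total_interest=$754.61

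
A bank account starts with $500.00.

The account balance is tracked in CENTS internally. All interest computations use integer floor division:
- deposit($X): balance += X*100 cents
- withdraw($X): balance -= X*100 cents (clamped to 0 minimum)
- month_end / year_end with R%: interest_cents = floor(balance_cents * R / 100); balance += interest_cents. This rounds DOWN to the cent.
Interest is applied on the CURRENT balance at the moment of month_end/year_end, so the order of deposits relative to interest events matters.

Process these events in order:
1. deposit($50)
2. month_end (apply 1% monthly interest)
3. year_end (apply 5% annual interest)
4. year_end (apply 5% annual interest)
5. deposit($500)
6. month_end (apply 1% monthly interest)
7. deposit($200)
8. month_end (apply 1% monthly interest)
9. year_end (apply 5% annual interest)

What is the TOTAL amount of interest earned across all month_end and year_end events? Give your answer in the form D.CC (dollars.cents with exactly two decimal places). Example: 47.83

After 1 (deposit($50)): balance=$550.00 total_interest=$0.00
After 2 (month_end (apply 1% monthly interest)): balance=$555.50 total_interest=$5.50
After 3 (year_end (apply 5% annual interest)): balance=$583.27 total_interest=$33.27
After 4 (year_end (apply 5% annual interest)): balance=$612.43 total_interest=$62.43
After 5 (deposit($500)): balance=$1112.43 total_interest=$62.43
After 6 (month_end (apply 1% monthly interest)): balance=$1123.55 total_interest=$73.55
After 7 (deposit($200)): balance=$1323.55 total_interest=$73.55
After 8 (month_end (apply 1% monthly interest)): balance=$1336.78 total_interest=$86.78
After 9 (year_end (apply 5% annual interest)): balance=$1403.61 total_interest=$153.61

Answer: 153.61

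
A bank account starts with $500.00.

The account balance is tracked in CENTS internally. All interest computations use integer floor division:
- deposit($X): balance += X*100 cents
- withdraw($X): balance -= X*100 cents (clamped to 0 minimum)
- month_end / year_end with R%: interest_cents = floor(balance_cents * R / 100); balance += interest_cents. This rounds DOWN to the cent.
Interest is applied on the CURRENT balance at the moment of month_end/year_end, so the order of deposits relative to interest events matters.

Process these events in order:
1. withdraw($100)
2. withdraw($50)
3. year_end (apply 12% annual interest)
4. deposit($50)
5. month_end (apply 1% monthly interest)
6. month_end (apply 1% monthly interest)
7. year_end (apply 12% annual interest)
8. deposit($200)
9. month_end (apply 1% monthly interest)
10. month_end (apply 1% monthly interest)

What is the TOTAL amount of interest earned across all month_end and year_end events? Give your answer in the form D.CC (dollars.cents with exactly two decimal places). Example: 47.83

After 1 (withdraw($100)): balance=$400.00 total_interest=$0.00
After 2 (withdraw($50)): balance=$350.00 total_interest=$0.00
After 3 (year_end (apply 12% annual interest)): balance=$392.00 total_interest=$42.00
After 4 (deposit($50)): balance=$442.00 total_interest=$42.00
After 5 (month_end (apply 1% monthly interest)): balance=$446.42 total_interest=$46.42
After 6 (month_end (apply 1% monthly interest)): balance=$450.88 total_interest=$50.88
After 7 (year_end (apply 12% annual interest)): balance=$504.98 total_interest=$104.98
After 8 (deposit($200)): balance=$704.98 total_interest=$104.98
After 9 (month_end (apply 1% monthly interest)): balance=$712.02 total_interest=$112.02
After 10 (month_end (apply 1% monthly interest)): balance=$719.14 total_interest=$119.14

Answer: 119.14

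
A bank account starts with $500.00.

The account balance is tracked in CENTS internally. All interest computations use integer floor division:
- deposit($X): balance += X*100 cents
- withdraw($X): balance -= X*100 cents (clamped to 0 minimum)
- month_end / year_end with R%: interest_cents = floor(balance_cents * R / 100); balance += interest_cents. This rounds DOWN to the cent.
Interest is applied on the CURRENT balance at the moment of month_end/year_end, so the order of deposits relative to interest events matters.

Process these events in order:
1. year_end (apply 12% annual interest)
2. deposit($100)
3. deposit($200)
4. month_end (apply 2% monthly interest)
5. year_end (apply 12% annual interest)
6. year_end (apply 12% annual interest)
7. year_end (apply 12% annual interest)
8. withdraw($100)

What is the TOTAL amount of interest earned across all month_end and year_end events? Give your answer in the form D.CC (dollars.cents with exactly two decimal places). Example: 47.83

Answer: 432.39

Derivation:
After 1 (year_end (apply 12% annual interest)): balance=$560.00 total_interest=$60.00
After 2 (deposit($100)): balance=$660.00 total_interest=$60.00
After 3 (deposit($200)): balance=$860.00 total_interest=$60.00
After 4 (month_end (apply 2% monthly interest)): balance=$877.20 total_interest=$77.20
After 5 (year_end (apply 12% annual interest)): balance=$982.46 total_interest=$182.46
After 6 (year_end (apply 12% annual interest)): balance=$1100.35 total_interest=$300.35
After 7 (year_end (apply 12% annual interest)): balance=$1232.39 total_interest=$432.39
After 8 (withdraw($100)): balance=$1132.39 total_interest=$432.39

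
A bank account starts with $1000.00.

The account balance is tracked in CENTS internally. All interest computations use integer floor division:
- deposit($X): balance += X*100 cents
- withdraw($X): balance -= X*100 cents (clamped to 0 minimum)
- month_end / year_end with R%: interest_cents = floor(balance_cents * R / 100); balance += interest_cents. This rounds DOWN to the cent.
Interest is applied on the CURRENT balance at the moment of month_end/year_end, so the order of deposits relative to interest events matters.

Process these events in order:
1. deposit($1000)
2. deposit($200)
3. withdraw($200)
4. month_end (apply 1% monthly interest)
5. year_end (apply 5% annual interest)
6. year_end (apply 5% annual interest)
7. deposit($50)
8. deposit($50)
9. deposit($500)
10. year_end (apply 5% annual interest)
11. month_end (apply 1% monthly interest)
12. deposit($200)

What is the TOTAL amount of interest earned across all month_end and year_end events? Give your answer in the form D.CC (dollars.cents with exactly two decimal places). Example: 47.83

Answer: 398.08

Derivation:
After 1 (deposit($1000)): balance=$2000.00 total_interest=$0.00
After 2 (deposit($200)): balance=$2200.00 total_interest=$0.00
After 3 (withdraw($200)): balance=$2000.00 total_interest=$0.00
After 4 (month_end (apply 1% monthly interest)): balance=$2020.00 total_interest=$20.00
After 5 (year_end (apply 5% annual interest)): balance=$2121.00 total_interest=$121.00
After 6 (year_end (apply 5% annual interest)): balance=$2227.05 total_interest=$227.05
After 7 (deposit($50)): balance=$2277.05 total_interest=$227.05
After 8 (deposit($50)): balance=$2327.05 total_interest=$227.05
After 9 (deposit($500)): balance=$2827.05 total_interest=$227.05
After 10 (year_end (apply 5% annual interest)): balance=$2968.40 total_interest=$368.40
After 11 (month_end (apply 1% monthly interest)): balance=$2998.08 total_interest=$398.08
After 12 (deposit($200)): balance=$3198.08 total_interest=$398.08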